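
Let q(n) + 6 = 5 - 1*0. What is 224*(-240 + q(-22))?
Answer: -53984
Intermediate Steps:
q(n) = -1 (q(n) = -6 + (5 - 1*0) = -6 + (5 + 0) = -6 + 5 = -1)
224*(-240 + q(-22)) = 224*(-240 - 1) = 224*(-241) = -53984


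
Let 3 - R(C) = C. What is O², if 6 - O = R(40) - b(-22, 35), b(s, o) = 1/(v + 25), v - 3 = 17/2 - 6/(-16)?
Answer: 161112249/87025 ≈ 1851.3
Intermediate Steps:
v = 95/8 (v = 3 + (17/2 - 6/(-16)) = 3 + (17*(½) - 6*(-1/16)) = 3 + (17/2 + 3/8) = 3 + 71/8 = 95/8 ≈ 11.875)
b(s, o) = 8/295 (b(s, o) = 1/(95/8 + 25) = 1/(295/8) = 8/295)
R(C) = 3 - C
O = 12693/295 (O = 6 - ((3 - 1*40) - 1*8/295) = 6 - ((3 - 40) - 8/295) = 6 - (-37 - 8/295) = 6 - 1*(-10923/295) = 6 + 10923/295 = 12693/295 ≈ 43.027)
O² = (12693/295)² = 161112249/87025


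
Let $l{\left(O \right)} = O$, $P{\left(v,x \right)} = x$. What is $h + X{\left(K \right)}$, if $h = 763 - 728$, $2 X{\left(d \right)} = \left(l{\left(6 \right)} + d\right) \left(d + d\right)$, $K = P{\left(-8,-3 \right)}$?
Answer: $26$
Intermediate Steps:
$K = -3$
$X{\left(d \right)} = d \left(6 + d\right)$ ($X{\left(d \right)} = \frac{\left(6 + d\right) \left(d + d\right)}{2} = \frac{\left(6 + d\right) 2 d}{2} = \frac{2 d \left(6 + d\right)}{2} = d \left(6 + d\right)$)
$h = 35$ ($h = 763 - 728 = 35$)
$h + X{\left(K \right)} = 35 - 3 \left(6 - 3\right) = 35 - 9 = 26$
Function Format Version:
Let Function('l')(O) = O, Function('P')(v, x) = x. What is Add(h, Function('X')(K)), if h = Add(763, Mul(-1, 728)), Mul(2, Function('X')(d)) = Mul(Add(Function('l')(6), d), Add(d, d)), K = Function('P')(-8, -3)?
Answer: 26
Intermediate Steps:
K = -3
Function('X')(d) = Mul(d, Add(6, d)) (Function('X')(d) = Mul(Rational(1, 2), Mul(Add(6, d), Add(d, d))) = Mul(Rational(1, 2), Mul(Add(6, d), Mul(2, d))) = Mul(Rational(1, 2), Mul(2, d, Add(6, d))) = Mul(d, Add(6, d)))
h = 35 (h = Add(763, -728) = 35)
Add(h, Function('X')(K)) = Add(35, Mul(-3, Add(6, -3))) = Add(35, Mul(-3, 3)) = Add(35, -9) = 26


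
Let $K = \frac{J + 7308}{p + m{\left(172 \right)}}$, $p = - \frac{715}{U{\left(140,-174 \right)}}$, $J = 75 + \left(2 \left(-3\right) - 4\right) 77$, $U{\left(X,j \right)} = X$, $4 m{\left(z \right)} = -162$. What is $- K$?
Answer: $\frac{185164}{1277} \approx 145.0$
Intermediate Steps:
$m{\left(z \right)} = - \frac{81}{2}$ ($m{\left(z \right)} = \frac{1}{4} \left(-162\right) = - \frac{81}{2}$)
$J = -695$ ($J = 75 + \left(-6 - 4\right) 77 = 75 - 770 = -695$)
$p = - \frac{143}{28}$ ($p = - \frac{715}{140} = \left(-715\right) \frac{1}{140} = - \frac{143}{28} \approx -5.1071$)
$K = - \frac{185164}{1277}$ ($K = \frac{-695 + 7308}{- \frac{143}{28} - \frac{81}{2}} = \frac{6613}{- \frac{1277}{28}} = 6613 \left(- \frac{28}{1277}\right) = - \frac{185164}{1277} \approx -145.0$)
$- K = \left(-1\right) \left(- \frac{185164}{1277}\right) = \frac{185164}{1277}$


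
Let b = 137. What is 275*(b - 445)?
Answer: -84700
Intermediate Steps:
275*(b - 445) = 275*(137 - 445) = 275*(-308) = -84700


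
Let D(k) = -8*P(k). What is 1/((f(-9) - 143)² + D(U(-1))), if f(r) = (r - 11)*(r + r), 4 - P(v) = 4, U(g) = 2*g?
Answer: 1/47089 ≈ 2.1236e-5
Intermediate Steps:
P(v) = 0 (P(v) = 4 - 1*4 = 4 - 4 = 0)
f(r) = 2*r*(-11 + r) (f(r) = (-11 + r)*(2*r) = 2*r*(-11 + r))
D(k) = 0 (D(k) = -8*0 = 0)
1/((f(-9) - 143)² + D(U(-1))) = 1/((2*(-9)*(-11 - 9) - 143)² + 0) = 1/((2*(-9)*(-20) - 143)² + 0) = 1/((360 - 143)² + 0) = 1/(217² + 0) = 1/(47089 + 0) = 1/47089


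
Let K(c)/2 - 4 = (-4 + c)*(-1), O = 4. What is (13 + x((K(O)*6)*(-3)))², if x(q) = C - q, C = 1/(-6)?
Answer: 885481/36 ≈ 24597.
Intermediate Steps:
K(c) = 16 - 2*c (K(c) = 8 + 2*((-4 + c)*(-1)) = 8 + 2*(4 - c) = 8 + (8 - 2*c) = 16 - 2*c)
C = -⅙ ≈ -0.16667
x(q) = -⅙ - q
(13 + x((K(O)*6)*(-3)))² = (13 + (-⅙ - (16 - 2*4)*6*(-3)))² = (13 + (-⅙ - (16 - 8)*6*(-3)))² = (13 + (-⅙ - 8*6*(-3)))² = (13 + (-⅙ - 48*(-3)))² = (13 + (-⅙ - 1*(-144)))² = (13 + (-⅙ + 144))² = (13 + 863/6)² = (941/6)² = 885481/36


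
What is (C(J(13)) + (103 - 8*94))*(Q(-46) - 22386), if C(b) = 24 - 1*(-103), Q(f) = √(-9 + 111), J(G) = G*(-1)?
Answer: 11685492 - 522*√102 ≈ 1.1680e+7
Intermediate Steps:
J(G) = -G
Q(f) = √102
C(b) = 127 (C(b) = 24 + 103 = 127)
(C(J(13)) + (103 - 8*94))*(Q(-46) - 22386) = (127 + (103 - 8*94))*(√102 - 22386) = (127 + (103 - 752))*(-22386 + √102) = (127 - 649)*(-22386 + √102) = -522*(-22386 + √102) = 11685492 - 522*√102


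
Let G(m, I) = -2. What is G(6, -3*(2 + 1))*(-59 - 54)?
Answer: 226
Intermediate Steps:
G(6, -3*(2 + 1))*(-59 - 54) = -2*(-59 - 54) = -2*(-113) = 226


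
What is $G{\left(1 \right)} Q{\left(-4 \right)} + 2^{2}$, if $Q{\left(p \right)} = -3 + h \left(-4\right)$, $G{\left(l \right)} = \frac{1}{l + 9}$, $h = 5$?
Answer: $\frac{17}{10} \approx 1.7$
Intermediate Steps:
$G{\left(l \right)} = \frac{1}{9 + l}$
$Q{\left(p \right)} = -23$ ($Q{\left(p \right)} = -3 + 5 \left(-4\right) = -3 - 20 = -23$)
$G{\left(1 \right)} Q{\left(-4 \right)} + 2^{2} = \frac{1}{9 + 1} \left(-23\right) + 2^{2} = \frac{1}{10} \left(-23\right) + 4 = - \frac{23}{10} + 4 = \frac{17}{10}$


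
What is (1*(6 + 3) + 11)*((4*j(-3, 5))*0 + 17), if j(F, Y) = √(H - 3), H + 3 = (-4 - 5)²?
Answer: 340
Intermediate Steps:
H = 78 (H = -3 + (-4 - 5)² = -3 + (-9)² = -3 + 81 = 78)
j(F, Y) = 5*√3 (j(F, Y) = √(78 - 3) = √75 = 5*√3)
(1*(6 + 3) + 11)*((4*j(-3, 5))*0 + 17) = (1*(6 + 3) + 11)*((4*(5*√3))*0 + 17) = (1*9 + 11)*((20*√3)*0 + 17) = (9 + 11)*(0 + 17) = 20*17 = 340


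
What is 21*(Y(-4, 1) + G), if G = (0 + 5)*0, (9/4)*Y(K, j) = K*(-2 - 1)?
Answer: 112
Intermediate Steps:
Y(K, j) = -4*K/3 (Y(K, j) = 4*(K*(-2 - 1))/9 = 4*(K*(-3))/9 = 4*(-3*K)/9 = -4*K/3)
G = 0 (G = 5*0 = 0)
21*(Y(-4, 1) + G) = 21*(-4/3*(-4) + 0) = 21*(16/3 + 0) = 21*(16/3) = 112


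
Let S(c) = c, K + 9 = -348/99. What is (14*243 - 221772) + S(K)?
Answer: -7206623/33 ≈ -2.1838e+5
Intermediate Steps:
K = -413/33 (K = -9 - 348/99 = -9 - 348*1/99 = -9 - 116/33 = -413/33 ≈ -12.515)
(14*243 - 221772) + S(K) = (14*243 - 221772) - 413/33 = (3402 - 221772) - 413/33 = -218370 - 413/33 = -7206623/33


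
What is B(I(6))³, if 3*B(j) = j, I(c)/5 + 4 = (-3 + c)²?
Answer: 15625/27 ≈ 578.70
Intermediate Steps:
I(c) = -20 + 5*(-3 + c)²
B(j) = j/3
B(I(6))³ = ((-20 + 5*(-3 + 6)²)/3)³ = ((-20 + 5*3²)/3)³ = ((-20 + 5*9)/3)³ = ((-20 + 45)/3)³ = ((⅓)*25)³ = (25/3)³ = 15625/27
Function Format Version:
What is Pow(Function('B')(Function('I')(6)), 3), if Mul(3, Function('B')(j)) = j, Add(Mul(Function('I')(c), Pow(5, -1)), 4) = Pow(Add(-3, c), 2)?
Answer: Rational(15625, 27) ≈ 578.70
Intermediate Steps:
Function('I')(c) = Add(-20, Mul(5, Pow(Add(-3, c), 2)))
Function('B')(j) = Mul(Rational(1, 3), j)
Pow(Function('B')(Function('I')(6)), 3) = Pow(Mul(Rational(1, 3), Add(-20, Mul(5, Pow(Add(-3, 6), 2)))), 3) = Pow(Mul(Rational(1, 3), Add(-20, Mul(5, Pow(3, 2)))), 3) = Pow(Mul(Rational(1, 3), Add(-20, Mul(5, 9))), 3) = Pow(Mul(Rational(1, 3), Add(-20, 45)), 3) = Pow(Mul(Rational(1, 3), 25), 3) = Pow(Rational(25, 3), 3) = Rational(15625, 27)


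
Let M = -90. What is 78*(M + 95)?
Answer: 390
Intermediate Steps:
78*(M + 95) = 78*(-90 + 95) = 78*5 = 390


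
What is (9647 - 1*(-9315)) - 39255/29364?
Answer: 185586971/9788 ≈ 18961.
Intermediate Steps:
(9647 - 1*(-9315)) - 39255/29364 = (9647 + 9315) - 39255/29364 = 18962 - 1*13085/9788 = 18962 - 13085/9788 = 185586971/9788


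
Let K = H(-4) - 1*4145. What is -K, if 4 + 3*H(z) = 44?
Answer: 12395/3 ≈ 4131.7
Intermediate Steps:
H(z) = 40/3 (H(z) = -4/3 + (1/3)*44 = -4/3 + 44/3 = 40/3)
K = -12395/3 (K = 40/3 - 1*4145 = 40/3 - 4145 = -12395/3 ≈ -4131.7)
-K = -1*(-12395/3) = 12395/3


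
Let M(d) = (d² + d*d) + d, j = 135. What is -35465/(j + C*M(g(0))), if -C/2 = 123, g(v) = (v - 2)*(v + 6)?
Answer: 35465/67761 ≈ 0.52338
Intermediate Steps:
g(v) = (-2 + v)*(6 + v)
M(d) = d + 2*d² (M(d) = (d² + d²) + d = 2*d² + d = d + 2*d²)
C = -246 (C = -2*123 = -246)
-35465/(j + C*M(g(0))) = -35465/(135 - 246*(-12 + 0² + 4*0)*(1 + 2*(-12 + 0² + 4*0))) = -35465/(135 - 246*(-12 + 0 + 0)*(1 + 2*(-12 + 0 + 0))) = -35465/(135 - (-2952)*(1 + 2*(-12))) = -35465/(135 - (-2952)*(1 - 24)) = -35465/(135 - (-2952)*(-23)) = -35465/(135 - 246*276) = -35465/(135 - 67896) = -35465/(-67761) = -35465*(-1/67761) = 35465/67761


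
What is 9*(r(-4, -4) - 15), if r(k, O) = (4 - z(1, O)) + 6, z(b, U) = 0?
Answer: -45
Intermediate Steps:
r(k, O) = 10 (r(k, O) = (4 - 1*0) + 6 = (4 + 0) + 6 = 4 + 6 = 10)
9*(r(-4, -4) - 15) = 9*(10 - 15) = 9*(-5) = -45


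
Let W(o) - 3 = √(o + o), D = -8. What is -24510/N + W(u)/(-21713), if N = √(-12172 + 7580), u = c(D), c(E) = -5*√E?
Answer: -3/21713 + 12255*I*√287/574 - 2*2^(¼)*√5*√(-I)/21713 ≈ -0.00031136 + 361.7*I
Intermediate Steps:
u = -10*I*√2 ≈ -14.142*I
N = 4*I*√287 (N = √(-4592) = 4*I*√287 ≈ 67.764*I)
W(o) = 3 + √2*√o (W(o) = 3 + √(o + o) = 3 + √(2*o) = 3 + √2*√o)
-24510/N + W(u)/(-21713) = -24510*(-I*√287/1148) + (3 + √2*√(-10*I*√2))/(-21713) = -(-12255)*I*√287/574 + (3 + √2*(2^(¾)*√5*√(-I)))*(-1/21713) = 12255*I*√287/574 + (3 + 2*2^(¼)*√5*√(-I))*(-1/21713) = 12255*I*√287/574 + (-3/21713 - 2*2^(¼)*√5*√(-I)/21713) = -3/21713 + 12255*I*√287/574 - 2*2^(¼)*√5*√(-I)/21713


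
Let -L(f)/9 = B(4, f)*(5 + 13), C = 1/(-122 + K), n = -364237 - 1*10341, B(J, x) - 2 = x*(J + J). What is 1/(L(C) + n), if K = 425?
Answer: -101/37865534 ≈ -2.6673e-6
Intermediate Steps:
B(J, x) = 2 + 2*J*x (B(J, x) = 2 + x*(J + J) = 2 + x*(2*J) = 2 + 2*J*x)
n = -374578 (n = -364237 - 10341 = -374578)
C = 1/303 (C = 1/(-122 + 425) = 1/303 ≈ 0.0033003)
L(f) = -324 - 1296*f (L(f) = -9*(2 + 2*4*f)*(5 + 13) = -9*(2 + 8*f)*18 = -9*(36 + 144*f) = -324 - 1296*f)
1/(L(C) + n) = 1/((-324 - 1296*1/303) - 374578) = 1/((-324 - 432/101) - 374578) = 1/(-33156/101 - 374578) = 1/(-37865534/101) = -101/37865534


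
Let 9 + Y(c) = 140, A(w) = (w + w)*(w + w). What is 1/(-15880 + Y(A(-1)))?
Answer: -1/15749 ≈ -6.3496e-5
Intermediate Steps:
A(w) = 4*w**2 (A(w) = (2*w)*(2*w) = 4*w**2)
Y(c) = 131 (Y(c) = -9 + 140 = 131)
1/(-15880 + Y(A(-1))) = 1/(-15880 + 131) = 1/(-15749) = -1/15749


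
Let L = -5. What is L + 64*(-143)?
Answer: -9157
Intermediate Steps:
L + 64*(-143) = -5 + 64*(-143) = -5 - 9152 = -9157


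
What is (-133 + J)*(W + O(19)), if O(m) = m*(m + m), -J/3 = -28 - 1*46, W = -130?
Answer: 52688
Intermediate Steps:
J = 222 (J = -3*(-28 - 1*46) = -3*(-28 - 46) = -3*(-74) = 222)
O(m) = 2*m² (O(m) = m*(2*m) = 2*m²)
(-133 + J)*(W + O(19)) = (-133 + 222)*(-130 + 2*19²) = 89*(-130 + 2*361) = 89*(-130 + 722) = 89*592 = 52688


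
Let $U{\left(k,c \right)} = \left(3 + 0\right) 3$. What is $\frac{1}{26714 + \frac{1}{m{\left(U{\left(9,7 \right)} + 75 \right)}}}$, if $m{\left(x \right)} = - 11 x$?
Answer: $\frac{924}{24683735} \approx 3.7434 \cdot 10^{-5}$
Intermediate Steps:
$U{\left(k,c \right)} = 9$ ($U{\left(k,c \right)} = 3 \cdot 3 = 9$)
$\frac{1}{26714 + \frac{1}{m{\left(U{\left(9,7 \right)} + 75 \right)}}} = \frac{1}{26714 + \frac{1}{\left(-11\right) \left(9 + 75\right)}} = \frac{1}{26714 + \frac{1}{\left(-11\right) 84}} = \frac{1}{26714 + \frac{1}{-924}} = \frac{1}{26714 - \frac{1}{924}} = \frac{1}{\frac{24683735}{924}} = \frac{924}{24683735}$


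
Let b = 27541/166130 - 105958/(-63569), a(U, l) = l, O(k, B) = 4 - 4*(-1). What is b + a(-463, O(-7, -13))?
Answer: 103839300129/10560717970 ≈ 9.8326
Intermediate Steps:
O(k, B) = 8 (O(k, B) = 4 + 4 = 8)
b = 19353556369/10560717970 (b = 27541*(1/166130) - 105958*(-1/63569) = 27541/166130 + 105958/63569 = 19353556369/10560717970 ≈ 1.8326)
b + a(-463, O(-7, -13)) = 19353556369/10560717970 + 8 = 103839300129/10560717970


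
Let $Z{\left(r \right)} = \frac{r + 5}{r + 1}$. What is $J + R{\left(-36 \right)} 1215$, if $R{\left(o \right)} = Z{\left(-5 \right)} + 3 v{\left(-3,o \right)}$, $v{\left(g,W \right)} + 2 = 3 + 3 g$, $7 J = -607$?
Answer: $- \frac{204727}{7} \approx -29247.0$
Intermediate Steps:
$J = - \frac{607}{7}$ ($J = \frac{1}{7} \left(-607\right) = - \frac{607}{7} \approx -86.714$)
$Z{\left(r \right)} = \frac{5 + r}{1 + r}$
$v{\left(g,W \right)} = 1 + 3 g$ ($v{\left(g,W \right)} = -2 + \left(3 + 3 g\right) = 1 + 3 g$)
$R{\left(o \right)} = -24$ ($R{\left(o \right)} = \frac{5 - 5}{1 - 5} + 3 \left(1 + 3 \left(-3\right)\right) = \frac{1}{-4} \cdot 0 + 3 \left(1 - 9\right) = \left(- \frac{1}{4}\right) 0 + 3 \left(-8\right) = 0 - 24 = -24$)
$J + R{\left(-36 \right)} 1215 = - \frac{607}{7} - 29160 = - \frac{204727}{7}$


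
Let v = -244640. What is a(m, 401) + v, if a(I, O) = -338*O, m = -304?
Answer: -380178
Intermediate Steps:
a(m, 401) + v = -338*401 - 244640 = -135538 - 244640 = -380178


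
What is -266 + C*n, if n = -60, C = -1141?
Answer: 68194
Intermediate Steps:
-266 + C*n = -266 - 1141*(-60) = -266 + 68460 = 68194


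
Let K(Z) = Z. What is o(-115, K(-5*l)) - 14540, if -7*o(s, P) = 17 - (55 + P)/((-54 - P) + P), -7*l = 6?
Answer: -38479681/2646 ≈ -14543.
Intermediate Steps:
l = -6/7 (l = -⅐*6 = -6/7 ≈ -0.85714)
o(s, P) = -139/54 - P/378 (o(s, P) = -(17 - (55 + P)/((-54 - P) + P))/7 = -(17 - (55 + P)/(-54))/7 = -(17 - (55 + P)*(-1)/54)/7 = -(17 - (-55/54 - P/54))/7 = -(17 + (55/54 + P/54))/7 = -(973/54 + P/54)/7 = -139/54 - P/378)
o(-115, K(-5*l)) - 14540 = (-139/54 - (-5)*(-6)/(378*7)) - 14540 = (-139/54 - 1/378*30/7) - 14540 = (-139/54 - 5/441) - 14540 = -6841/2646 - 14540 = -38479681/2646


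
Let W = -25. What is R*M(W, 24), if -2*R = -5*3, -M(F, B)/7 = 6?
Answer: -315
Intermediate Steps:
M(F, B) = -42 (M(F, B) = -7*6 = -42)
R = 15/2 (R = -(-5)*3/2 = -½*(-15) = 15/2 ≈ 7.5000)
R*M(W, 24) = (15/2)*(-42) = -315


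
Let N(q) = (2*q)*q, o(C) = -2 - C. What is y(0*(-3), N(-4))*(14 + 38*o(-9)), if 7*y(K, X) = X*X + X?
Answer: 42240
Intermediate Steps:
N(q) = 2*q²
y(K, X) = X/7 + X²/7 (y(K, X) = (X*X + X)/7 = (X² + X)/7 = (X + X²)/7 = X/7 + X²/7)
y(0*(-3), N(-4))*(14 + 38*o(-9)) = ((2*(-4)²)*(1 + 2*(-4)²)/7)*(14 + 38*(-2 - 1*(-9))) = ((2*16)*(1 + 2*16)/7)*(14 + 38*(-2 + 9)) = ((⅐)*32*(1 + 32))*(14 + 38*7) = ((⅐)*32*33)*(14 + 266) = (1056/7)*280 = 42240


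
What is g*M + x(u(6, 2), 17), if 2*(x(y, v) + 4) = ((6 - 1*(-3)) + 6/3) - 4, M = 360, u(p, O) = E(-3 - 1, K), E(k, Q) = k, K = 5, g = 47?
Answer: 33839/2 ≈ 16920.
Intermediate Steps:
u(p, O) = -4 (u(p, O) = -3 - 1 = -4)
x(y, v) = -½ (x(y, v) = -4 + (((6 - 1*(-3)) + 6/3) - 4)/2 = -4 + (((6 + 3) + 6*(⅓)) - 4)/2 = -4 + ((9 + 2) - 4)/2 = -4 + (11 - 4)/2 = -4 + (½)*7 = -4 + 7/2 = -½)
g*M + x(u(6, 2), 17) = 47*360 - ½ = 16920 - ½ = 33839/2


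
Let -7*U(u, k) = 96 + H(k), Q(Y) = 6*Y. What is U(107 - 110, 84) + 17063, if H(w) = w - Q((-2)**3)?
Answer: 119213/7 ≈ 17030.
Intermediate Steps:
H(w) = 48 + w (H(w) = w - 6*(-2)**3 = w - 6*(-8) = w - 1*(-48) = w + 48 = 48 + w)
U(u, k) = -144/7 - k/7 (U(u, k) = -(96 + (48 + k))/7 = -(144 + k)/7 = -144/7 - k/7)
U(107 - 110, 84) + 17063 = (-144/7 - 1/7*84) + 17063 = (-144/7 - 12) + 17063 = -228/7 + 17063 = 119213/7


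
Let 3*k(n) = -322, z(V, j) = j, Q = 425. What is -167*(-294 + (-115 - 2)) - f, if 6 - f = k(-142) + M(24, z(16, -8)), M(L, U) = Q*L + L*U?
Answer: 235595/3 ≈ 78532.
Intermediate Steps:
k(n) = -322/3 (k(n) = (⅓)*(-322) = -322/3)
M(L, U) = 425*L + L*U
f = -29684/3 (f = 6 - (-322/3 + 24*(425 - 8)) = 6 - (-322/3 + 24*417) = 6 - (-322/3 + 10008) = 6 - 1*29702/3 = 6 - 29702/3 = -29684/3 ≈ -9894.7)
-167*(-294 + (-115 - 2)) - f = -167*(-294 + (-115 - 2)) - 1*(-29684/3) = -167*(-294 - 117) + 29684/3 = -167*(-411) + 29684/3 = 68637 + 29684/3 = 235595/3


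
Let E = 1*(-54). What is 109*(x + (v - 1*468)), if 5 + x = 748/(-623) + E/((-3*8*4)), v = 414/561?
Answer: -96082790519/1864016 ≈ -51546.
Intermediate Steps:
E = -54
v = 138/187 (v = 414*(1/561) = 138/187 ≈ 0.73797)
x = -56201/9968 (x = -5 + (748/(-623) - 54/(-3*8*4)) = -5 + (748*(-1/623) - 54/((-24*4))) = -5 + (-748/623 - 54/(-96)) = -5 + (-748/623 - 54*(-1/96)) = -5 + (-748/623 + 9/16) = -5 - 6361/9968 = -56201/9968 ≈ -5.6381)
109*(x + (v - 1*468)) = 109*(-56201/9968 + (138/187 - 1*468)) = 109*(-56201/9968 + (138/187 - 468)) = 109*(-56201/9968 - 87378/187) = 109*(-881493491/1864016) = -96082790519/1864016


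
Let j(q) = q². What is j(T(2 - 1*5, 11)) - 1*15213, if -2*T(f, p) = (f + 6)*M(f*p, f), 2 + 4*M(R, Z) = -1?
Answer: -973551/64 ≈ -15212.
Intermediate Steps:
M(R, Z) = -¾ (M(R, Z) = -½ + (¼)*(-1) = -½ - ¼ = -¾)
T(f, p) = 9/4 + 3*f/8 (T(f, p) = -(f + 6)*(-3)/(2*4) = -(6 + f)*(-3)/(2*4) = -(-9/2 - 3*f/4)/2 = 9/4 + 3*f/8)
j(T(2 - 1*5, 11)) - 1*15213 = (9/4 + 3*(2 - 1*5)/8)² - 1*15213 = (9/4 + 3*(2 - 5)/8)² - 15213 = (9/4 + (3/8)*(-3))² - 15213 = (9/4 - 9/8)² - 15213 = (9/8)² - 15213 = 81/64 - 15213 = -973551/64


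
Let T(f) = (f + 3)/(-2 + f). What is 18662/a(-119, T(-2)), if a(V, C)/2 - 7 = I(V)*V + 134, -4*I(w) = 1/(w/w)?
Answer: 37324/683 ≈ 54.647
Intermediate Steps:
T(f) = (3 + f)/(-2 + f)
I(w) = -¼ (I(w) = -1/(4*(w/w)) = -¼/1 = -¼*1 = -¼)
a(V, C) = 282 - V/2 (a(V, C) = 14 + 2*(-V/4 + 134) = 14 + 2*(134 - V/4) = 14 + (268 - V/2) = 282 - V/2)
18662/a(-119, T(-2)) = 18662/(282 - ½*(-119)) = 18662/(282 + 119/2) = 18662/(683/2) = 18662*(2/683) = 37324/683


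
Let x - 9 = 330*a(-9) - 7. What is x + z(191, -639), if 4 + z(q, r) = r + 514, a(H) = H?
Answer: -3097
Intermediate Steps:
z(q, r) = 510 + r (z(q, r) = -4 + (r + 514) = -4 + (514 + r) = 510 + r)
x = -2968 (x = 9 + (330*(-9) - 7) = 9 + (-2970 - 7) = 9 - 2977 = -2968)
x + z(191, -639) = -2968 + (510 - 639) = -2968 - 129 = -3097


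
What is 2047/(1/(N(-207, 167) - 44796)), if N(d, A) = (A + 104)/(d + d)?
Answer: -1650577535/18 ≈ -9.1699e+7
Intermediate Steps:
N(d, A) = (104 + A)/(2*d) (N(d, A) = (104 + A)/((2*d)) = (104 + A)*(1/(2*d)) = (104 + A)/(2*d))
2047/(1/(N(-207, 167) - 44796)) = 2047/(1/((½)*(104 + 167)/(-207) - 44796)) = 2047/(1/((½)*(-1/207)*271 - 44796)) = 2047/(1/(-271/414 - 44796)) = 2047/(1/(-18545815/414)) = 2047/(-414/18545815) = 2047*(-18545815/414) = -1650577535/18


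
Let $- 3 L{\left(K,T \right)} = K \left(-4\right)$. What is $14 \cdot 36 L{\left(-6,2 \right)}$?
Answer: $-4032$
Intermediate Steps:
$L{\left(K,T \right)} = \frac{4 K}{3}$ ($L{\left(K,T \right)} = - \frac{K \left(-4\right)}{3} = - \frac{\left(-4\right) K}{3} = \frac{4 K}{3}$)
$14 \cdot 36 L{\left(-6,2 \right)} = 14 \cdot 36 \cdot \frac{4}{3} \left(-6\right) = 504 \left(-8\right) = -4032$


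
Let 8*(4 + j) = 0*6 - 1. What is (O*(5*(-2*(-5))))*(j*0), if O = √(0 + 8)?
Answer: 0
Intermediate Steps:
O = 2*√2 (O = √8 = 2*√2 ≈ 2.8284)
j = -33/8 (j = -4 + (0*6 - 1)/8 = -4 + (0 - 1)/8 = -4 + (⅛)*(-1) = -4 - ⅛ = -33/8 ≈ -4.1250)
(O*(5*(-2*(-5))))*(j*0) = ((2*√2)*(5*(-2*(-5))))*(-33/8*0) = ((2*√2)*(5*10))*0 = ((2*√2)*50)*0 = (100*√2)*0 = 0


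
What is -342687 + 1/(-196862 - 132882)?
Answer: -112998982129/329744 ≈ -3.4269e+5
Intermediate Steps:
-342687 + 1/(-196862 - 132882) = -342687 + 1/(-329744) = -342687 - 1/329744 = -112998982129/329744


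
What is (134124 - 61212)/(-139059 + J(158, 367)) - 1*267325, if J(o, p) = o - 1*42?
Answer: -5306144341/19849 ≈ -2.6733e+5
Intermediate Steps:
J(o, p) = -42 + o (J(o, p) = o - 42 = -42 + o)
(134124 - 61212)/(-139059 + J(158, 367)) - 1*267325 = (134124 - 61212)/(-139059 + (-42 + 158)) - 1*267325 = 72912/(-139059 + 116) - 267325 = 72912/(-138943) - 267325 = 72912*(-1/138943) - 267325 = -10416/19849 - 267325 = -5306144341/19849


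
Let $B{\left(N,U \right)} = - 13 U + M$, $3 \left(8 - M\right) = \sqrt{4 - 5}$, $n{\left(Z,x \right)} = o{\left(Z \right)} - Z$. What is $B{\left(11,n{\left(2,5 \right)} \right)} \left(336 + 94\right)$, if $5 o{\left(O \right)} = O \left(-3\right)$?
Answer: $21328 - \frac{430 i}{3} \approx 21328.0 - 143.33 i$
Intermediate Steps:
$o{\left(O \right)} = - \frac{3 O}{5}$ ($o{\left(O \right)} = \frac{O \left(-3\right)}{5} = \frac{\left(-3\right) O}{5} = - \frac{3 O}{5}$)
$n{\left(Z,x \right)} = - \frac{8 Z}{5}$ ($n{\left(Z,x \right)} = - \frac{3 Z}{5} - Z = - \frac{8 Z}{5}$)
$M = 8 - \frac{i}{3}$ ($M = 8 - \frac{\sqrt{4 - 5}}{3} = 8 - \frac{\sqrt{-1}}{3} = 8 - \frac{i}{3} \approx 8.0 - 0.33333 i$)
$B{\left(N,U \right)} = 8 - 13 U - \frac{i}{3}$ ($B{\left(N,U \right)} = - 13 U + \left(8 - \frac{i}{3}\right) = 8 - 13 U - \frac{i}{3}$)
$B{\left(11,n{\left(2,5 \right)} \right)} \left(336 + 94\right) = \left(8 - 13 \left(\left(- \frac{8}{5}\right) 2\right) - \frac{i}{3}\right) \left(336 + 94\right) = \left(8 - - \frac{208}{5} - \frac{i}{3}\right) 430 = \left(8 + \frac{208}{5} - \frac{i}{3}\right) 430 = \left(\frac{248}{5} - \frac{i}{3}\right) 430 = 21328 - \frac{430 i}{3}$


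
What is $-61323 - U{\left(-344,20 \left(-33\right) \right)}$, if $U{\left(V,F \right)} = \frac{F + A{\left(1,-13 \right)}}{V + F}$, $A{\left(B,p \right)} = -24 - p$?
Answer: $- \frac{61568963}{1004} \approx -61324.0$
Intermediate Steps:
$U{\left(V,F \right)} = \frac{-11 + F}{F + V}$ ($U{\left(V,F \right)} = \frac{F - 11}{V + F} = \frac{F + \left(-24 + 13\right)}{F + V} = \frac{F - 11}{F + V} = \frac{-11 + F}{F + V}$)
$-61323 - U{\left(-344,20 \left(-33\right) \right)} = -61323 - \frac{-11 + 20 \left(-33\right)}{20 \left(-33\right) - 344} = -61323 - \frac{-11 - 660}{-660 - 344} = -61323 - \frac{1}{-1004} \left(-671\right) = -61323 - \left(- \frac{1}{1004}\right) \left(-671\right) = -61323 - \frac{671}{1004} = - \frac{61568963}{1004}$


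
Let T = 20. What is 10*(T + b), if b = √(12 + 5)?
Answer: 200 + 10*√17 ≈ 241.23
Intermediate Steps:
b = √17 ≈ 4.1231
10*(T + b) = 10*(20 + √17) = 200 + 10*√17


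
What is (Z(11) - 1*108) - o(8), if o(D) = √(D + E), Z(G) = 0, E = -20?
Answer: -108 - 2*I*√3 ≈ -108.0 - 3.4641*I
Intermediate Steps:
o(D) = √(-20 + D) (o(D) = √(D - 20) = √(-20 + D))
(Z(11) - 1*108) - o(8) = (0 - 1*108) - √(-20 + 8) = (0 - 108) - √(-12) = -108 - 2*I*√3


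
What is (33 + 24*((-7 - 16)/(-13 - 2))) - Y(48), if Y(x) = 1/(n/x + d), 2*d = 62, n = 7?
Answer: 104303/1495 ≈ 69.768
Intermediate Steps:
d = 31 (d = (1/2)*62 = 31)
Y(x) = 1/(31 + 7/x) (Y(x) = 1/(7/x + 31) = 1/(31 + 7/x))
(33 + 24*((-7 - 16)/(-13 - 2))) - Y(48) = (33 + 24*((-7 - 16)/(-13 - 2))) - 48/(7 + 31*48) = (33 + 24*(-23/(-15))) - 48/(7 + 1488) = (33 + 24*(-23*(-1/15))) - 48/1495 = (33 + 24*(23/15)) - 48/1495 = (33 + 184/5) - 1*48/1495 = 349/5 - 48/1495 = 104303/1495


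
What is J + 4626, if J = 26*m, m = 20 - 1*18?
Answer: 4678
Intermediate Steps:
m = 2 (m = 20 - 18 = 2)
J = 52 (J = 26*2 = 52)
J + 4626 = 52 + 4626 = 4678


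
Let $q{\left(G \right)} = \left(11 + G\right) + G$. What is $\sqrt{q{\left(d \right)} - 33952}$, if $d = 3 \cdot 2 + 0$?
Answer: $i \sqrt{33929} \approx 184.2 i$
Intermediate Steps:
$d = 6$ ($d = 6 + 0 = 6$)
$q{\left(G \right)} = 11 + 2 G$
$\sqrt{q{\left(d \right)} - 33952} = \sqrt{\left(11 + 2 \cdot 6\right) - 33952} = \sqrt{\left(11 + 12\right) - 33952} = \sqrt{23 - 33952} = \sqrt{-33929} = i \sqrt{33929}$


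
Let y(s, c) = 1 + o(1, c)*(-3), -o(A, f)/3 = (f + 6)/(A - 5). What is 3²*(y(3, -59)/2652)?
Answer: 111/272 ≈ 0.40809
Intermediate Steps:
o(A, f) = -3*(6 + f)/(-5 + A) (o(A, f) = -3*(f + 6)/(A - 5) = -3*(6 + f)/(-5 + A))
y(s, c) = -25/2 - 9*c/4 (y(s, c) = 1 + (3*(-6 - c)/(-5 + 1))*(-3) = 1 + (3*(-6 - c)/(-4))*(-3) = 1 + (3*(-¼)*(-6 - c))*(-3) = 1 + (9/2 + 3*c/4)*(-3) = 1 + (-27/2 - 9*c/4) = -25/2 - 9*c/4)
3²*(y(3, -59)/2652) = 3²*((-25/2 - 9/4*(-59))/2652) = 9*((-25/2 + 531/4)*(1/2652)) = 9*((481/4)*(1/2652)) = 9*(37/816) = 111/272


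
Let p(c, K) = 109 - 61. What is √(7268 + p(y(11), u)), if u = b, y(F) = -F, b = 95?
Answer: 2*√1829 ≈ 85.534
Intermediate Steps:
u = 95
p(c, K) = 48
√(7268 + p(y(11), u)) = √(7268 + 48) = √7316 = 2*√1829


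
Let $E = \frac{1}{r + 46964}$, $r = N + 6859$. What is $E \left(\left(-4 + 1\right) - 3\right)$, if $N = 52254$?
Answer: $- \frac{2}{35359} \approx -5.6563 \cdot 10^{-5}$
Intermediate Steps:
$r = 59113$ ($r = 52254 + 6859 = 59113$)
$E = \frac{1}{106077}$ ($E = \frac{1}{59113 + 46964} = \frac{1}{106077} \approx 9.4271 \cdot 10^{-6}$)
$E \left(\left(-4 + 1\right) - 3\right) = \frac{\left(-4 + 1\right) - 3}{106077} = \frac{-3 - 3}{106077} = \frac{1}{106077} \left(-6\right) = - \frac{2}{35359}$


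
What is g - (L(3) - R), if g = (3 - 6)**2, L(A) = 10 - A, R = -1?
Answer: 1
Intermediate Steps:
g = 9 (g = (-3)**2 = 9)
g - (L(3) - R) = 9 - ((10 - 1*3) - 1*(-1)) = 9 - ((10 - 3) + 1) = 9 - (7 + 1) = 9 - 1*8 = 9 - 8 = 1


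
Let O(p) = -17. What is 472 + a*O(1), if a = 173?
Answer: -2469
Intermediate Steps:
472 + a*O(1) = 472 + 173*(-17) = 472 - 2941 = -2469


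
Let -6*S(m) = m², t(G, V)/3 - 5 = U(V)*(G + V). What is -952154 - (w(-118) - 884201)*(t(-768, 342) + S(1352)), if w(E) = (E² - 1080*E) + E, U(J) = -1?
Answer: -676146142177/3 ≈ -2.2538e+11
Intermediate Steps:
w(E) = E² - 1079*E
t(G, V) = 15 - 3*G - 3*V (t(G, V) = 15 + 3*(-(G + V)) = 15 + 3*(-G - V) = 15 + (-3*G - 3*V) = 15 - 3*G - 3*V)
S(m) = -m²/6
-952154 - (w(-118) - 884201)*(t(-768, 342) + S(1352)) = -952154 - (-118*(-1079 - 118) - 884201)*((15 - 3*(-768) - 3*342) - ⅙*1352²) = -952154 - (-118*(-1197) - 884201)*((15 + 2304 - 1026) - ⅙*1827904) = -952154 - (141246 - 884201)*(1293 - 913952/3) = -952154 - (-742955)*(-910073)/3 = -952154 - 1*676143285715/3 = -952154 - 676143285715/3 = -676146142177/3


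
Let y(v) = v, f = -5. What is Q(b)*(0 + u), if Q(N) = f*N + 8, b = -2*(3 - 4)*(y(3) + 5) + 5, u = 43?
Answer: -4171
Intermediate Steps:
b = 21 (b = -2*(3 - 4)*(3 + 5) + 5 = -(-2)*8 + 5 = -2*(-8) + 5 = 16 + 5 = 21)
Q(N) = 8 - 5*N (Q(N) = -5*N + 8 = 8 - 5*N)
Q(b)*(0 + u) = (8 - 5*21)*(0 + 43) = (8 - 105)*43 = -97*43 = -4171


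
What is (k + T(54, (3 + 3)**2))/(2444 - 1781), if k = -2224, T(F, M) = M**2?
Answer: -928/663 ≈ -1.3997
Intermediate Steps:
(k + T(54, (3 + 3)**2))/(2444 - 1781) = (-2224 + ((3 + 3)**2)**2)/(2444 - 1781) = (-2224 + (6**2)**2)/663 = (-2224 + 36**2)*(1/663) = (-2224 + 1296)*(1/663) = -928*1/663 = -928/663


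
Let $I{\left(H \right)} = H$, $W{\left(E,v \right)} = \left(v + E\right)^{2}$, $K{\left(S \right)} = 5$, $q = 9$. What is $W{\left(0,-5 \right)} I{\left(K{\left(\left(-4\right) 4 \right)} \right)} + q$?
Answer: $134$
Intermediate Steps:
$W{\left(E,v \right)} = \left(E + v\right)^{2}$
$W{\left(0,-5 \right)} I{\left(K{\left(\left(-4\right) 4 \right)} \right)} + q = \left(0 - 5\right)^{2} \cdot 5 + 9 = \left(-5\right)^{2} \cdot 5 + 9 = 25 \cdot 5 + 9 = 125 + 9 = 134$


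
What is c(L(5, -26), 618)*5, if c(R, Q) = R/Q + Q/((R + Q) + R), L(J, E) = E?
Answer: 459010/87447 ≈ 5.2490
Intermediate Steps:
c(R, Q) = Q/(Q + 2*R) + R/Q (c(R, Q) = R/Q + Q/((Q + R) + R) = R/Q + Q/(Q + 2*R) = Q/(Q + 2*R) + R/Q)
c(L(5, -26), 618)*5 = ((618² + 2*(-26)² + 618*(-26))/(618*(618 + 2*(-26))))*5 = ((381924 + 2*676 - 16068)/(618*(618 - 52)))*5 = ((1/618)*(381924 + 1352 - 16068)/566)*5 = ((1/618)*(1/566)*367208)*5 = (91802/87447)*5 = 459010/87447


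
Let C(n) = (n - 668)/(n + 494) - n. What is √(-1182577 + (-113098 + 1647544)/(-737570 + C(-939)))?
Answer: I*√392193985983095678802/18211066 ≈ 1087.5*I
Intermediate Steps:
C(n) = -n + (-668 + n)/(494 + n) (C(n) = (-668 + n)/(494 + n) - n = -n + (-668 + n)/(494 + n))
√(-1182577 + (-113098 + 1647544)/(-737570 + C(-939))) = √(-1182577 + (-113098 + 1647544)/(-737570 + (-668 - 1*(-939)² - 493*(-939))/(494 - 939))) = √(-1182577 + 1534446/(-737570 + (-668 - 1*881721 + 462927)/(-445))) = √(-1182577 + 1534446/(-737570 - (-668 - 881721 + 462927)/445)) = √(-1182577 + 1534446/(-737570 - 1/445*(-419462))) = √(-1182577 + 1534446/(-737570 + 419462/445)) = √(-1182577 + 1534446/(-327799188/445)) = √(-1182577 + 1534446*(-445/327799188)) = √(-1182577 - 37934915/18211066) = √(-21536025731997/18211066) = I*√392193985983095678802/18211066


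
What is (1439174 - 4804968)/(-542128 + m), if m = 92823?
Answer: 3365794/449305 ≈ 7.4911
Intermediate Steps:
(1439174 - 4804968)/(-542128 + m) = (1439174 - 4804968)/(-542128 + 92823) = -3365794/(-449305) = -3365794*(-1/449305) = 3365794/449305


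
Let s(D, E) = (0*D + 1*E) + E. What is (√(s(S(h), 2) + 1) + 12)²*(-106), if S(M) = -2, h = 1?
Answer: -15794 - 2544*√5 ≈ -21483.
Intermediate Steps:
s(D, E) = 2*E (s(D, E) = (0 + E) + E = E + E = 2*E)
(√(s(S(h), 2) + 1) + 12)²*(-106) = (√(2*2 + 1) + 12)²*(-106) = (√(4 + 1) + 12)²*(-106) = (√5 + 12)²*(-106) = (12 + √5)²*(-106) = -106*(12 + √5)²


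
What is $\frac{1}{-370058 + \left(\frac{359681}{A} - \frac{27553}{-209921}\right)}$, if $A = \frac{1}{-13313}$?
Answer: $- \frac{209921}{1005270358828778} \approx -2.0882 \cdot 10^{-10}$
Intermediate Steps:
$A = - \frac{1}{13313} \approx -7.5115 \cdot 10^{-5}$
$\frac{1}{-370058 + \left(\frac{359681}{A} - \frac{27553}{-209921}\right)} = \frac{1}{-370058 + \left(\frac{359681}{- \frac{1}{13313}} - \frac{27553}{-209921}\right)} = \frac{1}{-370058 + \left(359681 \left(-13313\right) - - \frac{27553}{209921}\right)} = \frac{1}{-370058 + \left(-4788433153 + \frac{27553}{209921}\right)} = \frac{1}{-370058 - \frac{1005192675883360}{209921}} = \frac{1}{- \frac{1005270358828778}{209921}} = - \frac{209921}{1005270358828778}$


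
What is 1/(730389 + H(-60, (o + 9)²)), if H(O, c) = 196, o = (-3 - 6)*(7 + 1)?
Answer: 1/730585 ≈ 1.3688e-6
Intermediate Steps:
o = -72 (o = -9*8 = -72)
1/(730389 + H(-60, (o + 9)²)) = 1/(730389 + 196) = 1/730585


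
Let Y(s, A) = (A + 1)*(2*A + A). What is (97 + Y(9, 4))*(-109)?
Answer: -17113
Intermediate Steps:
Y(s, A) = 3*A*(1 + A) (Y(s, A) = (1 + A)*(3*A) = 3*A*(1 + A))
(97 + Y(9, 4))*(-109) = (97 + 3*4*(1 + 4))*(-109) = (97 + 3*4*5)*(-109) = (97 + 60)*(-109) = 157*(-109) = -17113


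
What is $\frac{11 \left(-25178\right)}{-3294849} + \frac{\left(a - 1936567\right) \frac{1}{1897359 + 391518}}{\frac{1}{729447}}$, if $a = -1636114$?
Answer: $- \frac{2862214728012073459}{2513834698191} \approx -1.1386 \cdot 10^{6}$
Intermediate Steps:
$\frac{11 \left(-25178\right)}{-3294849} + \frac{\left(a - 1936567\right) \frac{1}{1897359 + 391518}}{\frac{1}{729447}} = \frac{11 \left(-25178\right)}{-3294849} + \frac{\left(-1636114 - 1936567\right) \frac{1}{1897359 + 391518}}{\frac{1}{729447}} = \left(-276958\right) \left(- \frac{1}{3294849}\right) + - \frac{3572681}{2288877} \frac{1}{\frac{1}{729447}} = \frac{276958}{3294849} + \left(-3572681\right) \frac{1}{2288877} \cdot 729447 = \frac{276958}{3294849} - \frac{868693812469}{762959} = - \frac{2862214728012073459}{2513834698191}$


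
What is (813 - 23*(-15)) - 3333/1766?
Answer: 2041695/1766 ≈ 1156.1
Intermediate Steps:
(813 - 23*(-15)) - 3333/1766 = (813 - 1*(-345)) - 3333/1766 = (813 + 345) - 1*3333/1766 = 1158 - 3333/1766 = 2041695/1766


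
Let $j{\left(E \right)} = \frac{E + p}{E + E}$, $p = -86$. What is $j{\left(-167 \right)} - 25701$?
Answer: $- \frac{8583881}{334} \approx -25700.0$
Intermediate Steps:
$j{\left(E \right)} = \frac{-86 + E}{2 E}$ ($j{\left(E \right)} = \frac{E - 86}{E + E} = \frac{-86 + E}{2 E}$)
$j{\left(-167 \right)} - 25701 = \frac{-86 - 167}{2 \left(-167\right)} - 25701 = \frac{1}{2} \left(- \frac{1}{167}\right) \left(-253\right) - 25701 = \frac{253}{334} - 25701 = - \frac{8583881}{334}$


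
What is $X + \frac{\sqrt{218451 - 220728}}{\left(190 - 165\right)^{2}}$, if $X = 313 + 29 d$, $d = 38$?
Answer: $1415 + \frac{3 i \sqrt{253}}{625} \approx 1415.0 + 0.076349 i$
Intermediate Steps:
$X = 1415$ ($X = 313 + 29 \cdot 38 = 313 + 1102 = 1415$)
$X + \frac{\sqrt{218451 - 220728}}{\left(190 - 165\right)^{2}} = 1415 + \frac{\sqrt{218451 - 220728}}{\left(190 - 165\right)^{2}} = 1415 + \frac{\sqrt{-2277}}{25^{2}} = 1415 + \frac{3 i \sqrt{253}}{625}$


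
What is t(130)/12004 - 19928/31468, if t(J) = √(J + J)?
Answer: -4982/7867 + √65/6002 ≈ -0.63194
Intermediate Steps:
t(J) = √2*√J (t(J) = √(2*J) = √2*√J)
t(130)/12004 - 19928/31468 = (√2*√130)/12004 - 19928/31468 = (2*√65)*(1/12004) - 19928*1/31468 = √65/6002 - 4982/7867 = -4982/7867 + √65/6002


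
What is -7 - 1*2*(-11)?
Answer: 15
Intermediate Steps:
-7 - 1*2*(-11) = -7 - 2*(-11) = -7 + 22 = 15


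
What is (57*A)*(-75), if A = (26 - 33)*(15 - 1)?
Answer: 418950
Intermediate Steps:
A = -98 (A = -7*14 = -98)
(57*A)*(-75) = (57*(-98))*(-75) = -5586*(-75) = 418950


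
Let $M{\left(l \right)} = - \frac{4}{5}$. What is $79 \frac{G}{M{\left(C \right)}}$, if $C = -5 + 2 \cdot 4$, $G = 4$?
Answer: $-395$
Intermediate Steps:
$C = 3$ ($C = -5 + 8 = 3$)
$M{\left(l \right)} = - \frac{4}{5}$ ($M{\left(l \right)} = \left(-4\right) \frac{1}{5} = - \frac{4}{5}$)
$79 \frac{G}{M{\left(C \right)}} = 79 \frac{4}{- \frac{4}{5}} = 79 \cdot 4 \left(- \frac{5}{4}\right) = 79 \left(-5\right) = -395$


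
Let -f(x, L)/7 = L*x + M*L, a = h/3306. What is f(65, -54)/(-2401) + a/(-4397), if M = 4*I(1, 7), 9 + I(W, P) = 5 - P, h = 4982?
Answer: -1177577101/356143809 ≈ -3.3065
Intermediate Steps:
I(W, P) = -4 - P (I(W, P) = -9 + (5 - P) = -4 - P)
a = 2491/1653 (a = 4982/3306 = 4982*(1/3306) = 2491/1653 ≈ 1.5070)
M = -44 (M = 4*(-4 - 1*7) = 4*(-4 - 7) = 4*(-11) = -44)
f(x, L) = 308*L - 7*L*x (f(x, L) = -7*(L*x - 44*L) = -7*(-44*L + L*x) = 308*L - 7*L*x)
f(65, -54)/(-2401) + a/(-4397) = (7*(-54)*(44 - 1*65))/(-2401) + (2491/1653)/(-4397) = (7*(-54)*(44 - 65))*(-1/2401) + (2491/1653)*(-1/4397) = (7*(-54)*(-21))*(-1/2401) - 2491/7268241 = 7938*(-1/2401) - 2491/7268241 = -162/49 - 2491/7268241 = -1177577101/356143809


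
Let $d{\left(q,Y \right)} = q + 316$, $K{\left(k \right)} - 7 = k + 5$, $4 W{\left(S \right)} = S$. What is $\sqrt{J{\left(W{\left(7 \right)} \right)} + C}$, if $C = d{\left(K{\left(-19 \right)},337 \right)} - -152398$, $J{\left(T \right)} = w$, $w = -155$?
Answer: $2 \sqrt{38138} \approx 390.58$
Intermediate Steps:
$W{\left(S \right)} = \frac{S}{4}$
$K{\left(k \right)} = 12 + k$ ($K{\left(k \right)} = 7 + \left(k + 5\right) = 7 + \left(5 + k\right) = 12 + k$)
$d{\left(q,Y \right)} = 316 + q$
$J{\left(T \right)} = -155$
$C = 152707$ ($C = \left(316 + \left(12 - 19\right)\right) - -152398 = \left(316 - 7\right) + 152398 = 309 + 152398 = 152707$)
$\sqrt{J{\left(W{\left(7 \right)} \right)} + C} = \sqrt{-155 + 152707} = \sqrt{152552} = 2 \sqrt{38138}$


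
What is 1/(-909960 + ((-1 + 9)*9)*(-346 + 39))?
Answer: -1/932064 ≈ -1.0729e-6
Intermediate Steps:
1/(-909960 + ((-1 + 9)*9)*(-346 + 39)) = 1/(-909960 + (8*9)*(-307)) = 1/(-909960 + 72*(-307)) = 1/(-909960 - 22104) = 1/(-932064) = -1/932064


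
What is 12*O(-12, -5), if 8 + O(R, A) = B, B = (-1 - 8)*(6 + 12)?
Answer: -2040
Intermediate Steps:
B = -162 (B = -9*18 = -162)
O(R, A) = -170 (O(R, A) = -8 - 162 = -170)
12*O(-12, -5) = 12*(-170) = -2040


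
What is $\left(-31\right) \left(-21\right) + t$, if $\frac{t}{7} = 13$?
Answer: $742$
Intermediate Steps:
$t = 91$ ($t = 7 \cdot 13 = 91$)
$\left(-31\right) \left(-21\right) + t = \left(-31\right) \left(-21\right) + 91 = 651 + 91 = 742$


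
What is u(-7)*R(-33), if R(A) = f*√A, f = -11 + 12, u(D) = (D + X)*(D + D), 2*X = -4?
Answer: 126*I*√33 ≈ 723.81*I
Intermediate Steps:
X = -2 (X = (½)*(-4) = -2)
u(D) = 2*D*(-2 + D) (u(D) = (D - 2)*(D + D) = (-2 + D)*(2*D) = 2*D*(-2 + D))
f = 1
R(A) = √A (R(A) = 1*√A = √A)
u(-7)*R(-33) = (2*(-7)*(-2 - 7))*√(-33) = (2*(-7)*(-9))*(I*√33) = 126*(I*√33) = 126*I*√33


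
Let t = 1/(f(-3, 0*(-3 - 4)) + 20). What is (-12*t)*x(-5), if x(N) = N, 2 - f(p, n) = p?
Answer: 12/5 ≈ 2.4000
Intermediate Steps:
f(p, n) = 2 - p
t = 1/25 (t = 1/((2 - 1*(-3)) + 20) = 1/((2 + 3) + 20) = 1/(5 + 20) = 1/25 ≈ 0.040000)
(-12*t)*x(-5) = -12*1/25*(-5) = -12/25*(-5) = 12/5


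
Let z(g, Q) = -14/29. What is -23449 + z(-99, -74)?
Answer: -680035/29 ≈ -23449.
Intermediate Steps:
z(g, Q) = -14/29 (z(g, Q) = -14*1/29 = -14/29)
-23449 + z(-99, -74) = -23449 - 14/29 = -680035/29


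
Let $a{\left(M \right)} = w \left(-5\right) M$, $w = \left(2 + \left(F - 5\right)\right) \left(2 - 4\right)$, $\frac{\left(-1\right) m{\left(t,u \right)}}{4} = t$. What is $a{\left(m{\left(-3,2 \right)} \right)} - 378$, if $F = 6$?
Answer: $-18$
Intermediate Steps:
$m{\left(t,u \right)} = - 4 t$
$w = -6$ ($w = \left(2 + \left(6 - 5\right)\right) \left(2 - 4\right) = \left(2 + 1\right) \left(-2\right) = 3 \left(-2\right) = -6$)
$a{\left(M \right)} = 30 M$ ($a{\left(M \right)} = \left(-6\right) \left(-5\right) M = 30 M$)
$a{\left(m{\left(-3,2 \right)} \right)} - 378 = 30 \left(\left(-4\right) \left(-3\right)\right) - 378 = 30 \cdot 12 - 378 = 360 - 378 = -18$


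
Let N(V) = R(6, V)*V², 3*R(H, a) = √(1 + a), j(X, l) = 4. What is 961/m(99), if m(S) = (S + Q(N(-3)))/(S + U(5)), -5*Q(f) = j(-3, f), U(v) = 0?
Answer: 475695/491 ≈ 968.83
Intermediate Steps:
R(H, a) = √(1 + a)/3
N(V) = V²*√(1 + V)/3 (N(V) = (√(1 + V)/3)*V² = V²*√(1 + V)/3)
Q(f) = -⅘ (Q(f) = -⅕*4 = -⅘)
m(S) = (-⅘ + S)/S (m(S) = (S - ⅘)/(S + 0) = (-⅘ + S)/S)
961/m(99) = 961/(((-⅘ + 99)/99)) = 961/(((1/99)*(491/5))) = 961/(491/495) = 961*(495/491) = 475695/491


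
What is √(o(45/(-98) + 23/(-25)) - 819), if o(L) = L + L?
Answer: I*√1006654/35 ≈ 28.666*I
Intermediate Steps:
o(L) = 2*L
√(o(45/(-98) + 23/(-25)) - 819) = √(2*(45/(-98) + 23/(-25)) - 819) = √(2*(45*(-1/98) + 23*(-1/25)) - 819) = √(2*(-45/98 - 23/25) - 819) = √(2*(-3379/2450) - 819) = √(-3379/1225 - 819) = √(-1006654/1225) = I*√1006654/35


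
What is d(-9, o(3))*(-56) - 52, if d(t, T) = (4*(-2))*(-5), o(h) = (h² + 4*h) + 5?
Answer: -2292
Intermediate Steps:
o(h) = 5 + h² + 4*h
d(t, T) = 40 (d(t, T) = -8*(-5) = 40)
d(-9, o(3))*(-56) - 52 = 40*(-56) - 52 = -2240 - 52 = -2292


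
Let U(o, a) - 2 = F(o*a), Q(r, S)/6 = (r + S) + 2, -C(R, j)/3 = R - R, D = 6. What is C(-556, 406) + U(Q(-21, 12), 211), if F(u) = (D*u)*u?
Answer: 471210266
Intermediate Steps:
C(R, j) = 0 (C(R, j) = -3*(R - R) = -3*0 = 0)
Q(r, S) = 12 + 6*S + 6*r (Q(r, S) = 6*((r + S) + 2) = 6*((S + r) + 2) = 6*(2 + S + r) = 12 + 6*S + 6*r)
F(u) = 6*u² (F(u) = (6*u)*u = 6*u²)
U(o, a) = 2 + 6*a²*o² (U(o, a) = 2 + 6*(o*a)² = 2 + 6*(a*o)² = 2 + 6*(a²*o²) = 2 + 6*a²*o²)
C(-556, 406) + U(Q(-21, 12), 211) = 0 + (2 + 6*211²*(12 + 6*12 + 6*(-21))²) = 0 + (2 + 6*44521*(12 + 72 - 126)²) = 0 + (2 + 6*44521*(-42)²) = 0 + (2 + 6*44521*1764) = 0 + (2 + 471210264) = 0 + 471210266 = 471210266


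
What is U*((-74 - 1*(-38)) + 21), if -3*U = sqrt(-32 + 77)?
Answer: 15*sqrt(5) ≈ 33.541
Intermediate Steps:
U = -sqrt(5) (U = -sqrt(-32 + 77)/3 = -sqrt(5) ≈ -2.2361)
U*((-74 - 1*(-38)) + 21) = (-sqrt(5))*((-74 - 1*(-38)) + 21) = (-sqrt(5))*((-74 + 38) + 21) = (-sqrt(5))*(-36 + 21) = -sqrt(5)*(-15) = 15*sqrt(5)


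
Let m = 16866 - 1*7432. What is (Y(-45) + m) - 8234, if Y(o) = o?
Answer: 1155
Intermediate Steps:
m = 9434 (m = 16866 - 7432 = 9434)
(Y(-45) + m) - 8234 = (-45 + 9434) - 8234 = 9389 - 8234 = 1155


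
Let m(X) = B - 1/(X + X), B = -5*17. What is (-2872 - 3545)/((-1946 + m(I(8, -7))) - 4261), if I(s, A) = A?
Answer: 89838/88087 ≈ 1.0199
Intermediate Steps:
B = -85
m(X) = -85 - 1/(2*X) (m(X) = -85 - 1/(X + X) = -85 - 1/(2*X))
(-2872 - 3545)/((-1946 + m(I(8, -7))) - 4261) = (-2872 - 3545)/((-1946 + (-85 - ½/(-7))) - 4261) = -6417/((-1946 + (-85 - ½*(-⅐))) - 4261) = -6417/((-1946 + (-85 + 1/14)) - 4261) = -6417/((-1946 - 1189/14) - 4261) = -6417/(-28433/14 - 4261) = -6417/(-88087/14) = -6417*(-14/88087) = 89838/88087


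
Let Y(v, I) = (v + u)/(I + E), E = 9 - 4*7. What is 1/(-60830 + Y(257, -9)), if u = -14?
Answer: -28/1703483 ≈ -1.6437e-5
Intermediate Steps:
E = -19 (E = 9 - 28 = -19)
Y(v, I) = (-14 + v)/(-19 + I) (Y(v, I) = (v - 14)/(I - 19) = (-14 + v)/(-19 + I))
1/(-60830 + Y(257, -9)) = 1/(-60830 + (-14 + 257)/(-19 - 9)) = 1/(-60830 + 243/(-28)) = 1/(-60830 - 1/28*243) = 1/(-60830 - 243/28) = 1/(-1703483/28) = -28/1703483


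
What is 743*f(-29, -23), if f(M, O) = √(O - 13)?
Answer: 4458*I ≈ 4458.0*I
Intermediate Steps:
f(M, O) = √(-13 + O)
743*f(-29, -23) = 743*√(-13 - 23) = 743*√(-36) = 743*(6*I) = 4458*I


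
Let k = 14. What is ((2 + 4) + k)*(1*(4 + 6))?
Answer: 200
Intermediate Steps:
((2 + 4) + k)*(1*(4 + 6)) = ((2 + 4) + 14)*(1*(4 + 6)) = (6 + 14)*(1*10) = 20*10 = 200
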